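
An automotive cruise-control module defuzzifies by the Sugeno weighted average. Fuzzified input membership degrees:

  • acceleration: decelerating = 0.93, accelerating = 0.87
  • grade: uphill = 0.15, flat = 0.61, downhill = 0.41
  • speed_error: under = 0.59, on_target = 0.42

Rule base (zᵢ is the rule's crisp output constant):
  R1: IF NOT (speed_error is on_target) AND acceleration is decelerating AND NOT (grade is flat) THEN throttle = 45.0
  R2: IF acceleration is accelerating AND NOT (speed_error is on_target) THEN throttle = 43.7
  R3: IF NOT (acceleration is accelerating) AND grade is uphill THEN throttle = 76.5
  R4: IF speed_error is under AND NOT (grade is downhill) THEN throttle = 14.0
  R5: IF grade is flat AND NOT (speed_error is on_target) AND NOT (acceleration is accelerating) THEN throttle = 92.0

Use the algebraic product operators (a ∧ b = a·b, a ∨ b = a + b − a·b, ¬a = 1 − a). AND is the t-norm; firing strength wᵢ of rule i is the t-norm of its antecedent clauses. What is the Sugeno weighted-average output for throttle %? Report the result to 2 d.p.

37.32

R1 (z=45.0): ¬on_target=1−0.42=0.58, decelerating=0.93, ¬flat=1−0.61=0.39; AND[a·b] → w = 0.2104
R2 (z=43.7): accelerating=0.87, ¬on_target=1−0.42=0.58; AND[a·b] → w = 0.5046
R3 (z=76.5): ¬accelerating=1−0.87=0.13, uphill=0.15; AND[a·b] → w = 0.0195
R4 (z=14.0): under=0.59, ¬downhill=1−0.41=0.59; AND[a·b] → w = 0.3481
R5 (z=92.0): flat=0.61, ¬on_target=1−0.42=0.58, ¬accelerating=1−0.87=0.13; AND[a·b] → w = 0.0460
Weighted average = (0.2104·45.0 + 0.5046·43.7 + 0.0195·76.5 + 0.3481·14.0 + 0.0460·92.0) / (0.2104 + 0.5046 + 0.0195 + 0.3481 + 0.0460)
  = 42.1141 / 1.1286 = 37.32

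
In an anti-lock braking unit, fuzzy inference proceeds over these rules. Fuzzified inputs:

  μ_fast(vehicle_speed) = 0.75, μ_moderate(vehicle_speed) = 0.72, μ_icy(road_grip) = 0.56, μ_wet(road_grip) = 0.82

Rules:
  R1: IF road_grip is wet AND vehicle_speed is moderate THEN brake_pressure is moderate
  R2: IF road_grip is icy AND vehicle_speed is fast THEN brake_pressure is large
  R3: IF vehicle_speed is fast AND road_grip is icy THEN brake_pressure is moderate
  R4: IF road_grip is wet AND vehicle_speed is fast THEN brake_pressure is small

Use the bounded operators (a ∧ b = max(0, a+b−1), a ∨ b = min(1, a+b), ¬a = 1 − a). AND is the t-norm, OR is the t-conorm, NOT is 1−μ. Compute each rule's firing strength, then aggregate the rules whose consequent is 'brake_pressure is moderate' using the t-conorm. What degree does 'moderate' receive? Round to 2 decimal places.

0.85

R1: wet=0.82, moderate=0.72; AND[max(0, a+b−1)] → w = 0.54
R2: icy=0.56, fast=0.75; AND[max(0, a+b−1)] → w = 0.31
R3: fast=0.75, icy=0.56; AND[max(0, a+b−1)] → w = 0.31
R4: wet=0.82, fast=0.75; AND[max(0, a+b−1)] → w = 0.57
Rules with consequent 'moderate': {R1, R3} → strengths 0.54, 0.31
Aggregate via t-conorm [min(1, a+b)]: 0.85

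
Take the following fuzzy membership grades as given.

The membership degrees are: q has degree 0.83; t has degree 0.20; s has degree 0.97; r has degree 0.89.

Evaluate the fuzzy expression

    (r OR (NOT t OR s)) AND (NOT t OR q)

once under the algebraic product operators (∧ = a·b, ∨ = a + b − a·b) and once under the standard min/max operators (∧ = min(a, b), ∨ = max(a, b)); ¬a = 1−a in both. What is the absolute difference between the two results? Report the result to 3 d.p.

Under algebraic product:
  NOT t = 1 − 0.2000 = 0.8000
  NOT t OR s = a + b − a·b on (0.8000, 0.9700) = 0.9940
  r OR (NOT t OR s) = a + b − a·b on (0.8900, 0.9940) = 0.9993
  NOT t = 1 − 0.2000 = 0.8000
  NOT t OR q = a + b − a·b on (0.8000, 0.8300) = 0.9660
  (r OR (NOT t OR s)) AND (NOT t OR q) = a·b on (0.9993, 0.9660) = 0.9654
  → value = 0.9654
Under standard min/max:
  NOT t = 1 − 0.20 = 0.80
  NOT t OR s = max(a, b) on (0.80, 0.97) = 0.97
  r OR (NOT t OR s) = max(a, b) on (0.89, 0.97) = 0.97
  NOT t = 1 − 0.20 = 0.80
  NOT t OR q = max(a, b) on (0.80, 0.83) = 0.83
  (r OR (NOT t OR s)) AND (NOT t OR q) = min(a, b) on (0.97, 0.83) = 0.83
  → value = 0.8300
|0.9654 − 0.8300| = 0.135

0.135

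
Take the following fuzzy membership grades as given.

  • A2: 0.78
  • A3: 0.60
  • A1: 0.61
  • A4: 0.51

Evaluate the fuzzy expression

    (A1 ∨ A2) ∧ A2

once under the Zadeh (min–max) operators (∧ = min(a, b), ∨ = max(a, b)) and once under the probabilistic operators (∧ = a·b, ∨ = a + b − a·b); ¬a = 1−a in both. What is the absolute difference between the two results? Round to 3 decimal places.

0.067

Under Zadeh (min–max):
  A1 ∨ A2 = max(a, b) on (0.61, 0.78) = 0.78
  (A1 ∨ A2) ∧ A2 = min(a, b) on (0.78, 0.78) = 0.78
  → value = 0.7800
Under probabilistic:
  A1 ∨ A2 = a + b − a·b on (0.6100, 0.7800) = 0.9142
  (A1 ∨ A2) ∧ A2 = a·b on (0.9142, 0.7800) = 0.7131
  → value = 0.7131
|0.7800 − 0.7131| = 0.067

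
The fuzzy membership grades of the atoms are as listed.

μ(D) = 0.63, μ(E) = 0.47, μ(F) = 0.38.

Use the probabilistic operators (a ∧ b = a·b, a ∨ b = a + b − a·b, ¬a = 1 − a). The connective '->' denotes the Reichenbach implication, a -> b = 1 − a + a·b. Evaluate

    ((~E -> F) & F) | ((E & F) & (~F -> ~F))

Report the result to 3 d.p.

~E = 1 − 0.4700 = 0.5300
~E -> F  [Reichenbach: 1 − a + a·b] with a=0.5300, b=0.3800 → 0.6714
(~E -> F) & F = a·b on (0.6714, 0.3800) = 0.2551
E & F = a·b on (0.4700, 0.3800) = 0.1786
~F = 1 − 0.3800 = 0.6200
~F = 1 − 0.3800 = 0.6200
~F -> ~F  [Reichenbach: 1 − a + a·b] with a=0.6200, b=0.6200 → 0.7644
(E & F) & (~F -> ~F) = a·b on (0.1786, 0.7644) = 0.1365
((~E -> F) & F) | ((E & F) & (~F -> ~F)) = a + b − a·b on (0.2551, 0.1365) = 0.3568

0.357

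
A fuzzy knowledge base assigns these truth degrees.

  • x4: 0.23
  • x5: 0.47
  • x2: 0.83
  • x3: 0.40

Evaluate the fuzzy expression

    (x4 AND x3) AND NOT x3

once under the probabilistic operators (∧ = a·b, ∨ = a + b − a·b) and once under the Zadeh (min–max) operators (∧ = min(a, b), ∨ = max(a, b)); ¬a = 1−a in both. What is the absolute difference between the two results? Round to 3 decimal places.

Under probabilistic:
  x4 AND x3 = a·b on (0.2300, 0.4000) = 0.0920
  NOT x3 = 1 − 0.4000 = 0.6000
  (x4 AND x3) AND NOT x3 = a·b on (0.0920, 0.6000) = 0.0552
  → value = 0.0552
Under Zadeh (min–max):
  x4 AND x3 = min(a, b) on (0.23, 0.40) = 0.23
  NOT x3 = 1 − 0.40 = 0.60
  (x4 AND x3) AND NOT x3 = min(a, b) on (0.23, 0.60) = 0.23
  → value = 0.2300
|0.0552 − 0.2300| = 0.175

0.175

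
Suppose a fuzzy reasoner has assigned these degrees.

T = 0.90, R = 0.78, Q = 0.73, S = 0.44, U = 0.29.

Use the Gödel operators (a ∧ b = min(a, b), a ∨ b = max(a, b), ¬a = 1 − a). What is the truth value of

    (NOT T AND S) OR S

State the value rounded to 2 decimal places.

0.44

NOT T = 1 − 0.90 = 0.10
NOT T AND S = min(a, b) on (0.10, 0.44) = 0.10
(NOT T AND S) OR S = max(a, b) on (0.10, 0.44) = 0.44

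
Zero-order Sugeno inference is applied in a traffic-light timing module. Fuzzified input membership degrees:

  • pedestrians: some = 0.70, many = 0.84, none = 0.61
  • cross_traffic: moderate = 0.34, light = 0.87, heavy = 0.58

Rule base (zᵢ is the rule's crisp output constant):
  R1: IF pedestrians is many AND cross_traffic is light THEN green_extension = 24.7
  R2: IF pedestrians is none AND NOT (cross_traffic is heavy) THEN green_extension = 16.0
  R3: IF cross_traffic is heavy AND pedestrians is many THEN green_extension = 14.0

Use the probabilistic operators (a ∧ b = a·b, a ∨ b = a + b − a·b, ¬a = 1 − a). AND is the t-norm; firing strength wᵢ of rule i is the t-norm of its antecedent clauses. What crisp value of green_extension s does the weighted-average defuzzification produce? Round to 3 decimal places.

R1 (z=24.7): many=0.84, light=0.87; AND[a·b] → w = 0.7308
R2 (z=16.0): none=0.61, ¬heavy=1−0.58=0.42; AND[a·b] → w = 0.2562
R3 (z=14.0): heavy=0.58, many=0.84; AND[a·b] → w = 0.4872
Weighted average = (0.7308·24.7 + 0.2562·16.0 + 0.4872·14.0) / (0.7308 + 0.2562 + 0.4872)
  = 28.9708 / 1.4742 = 19.652

19.652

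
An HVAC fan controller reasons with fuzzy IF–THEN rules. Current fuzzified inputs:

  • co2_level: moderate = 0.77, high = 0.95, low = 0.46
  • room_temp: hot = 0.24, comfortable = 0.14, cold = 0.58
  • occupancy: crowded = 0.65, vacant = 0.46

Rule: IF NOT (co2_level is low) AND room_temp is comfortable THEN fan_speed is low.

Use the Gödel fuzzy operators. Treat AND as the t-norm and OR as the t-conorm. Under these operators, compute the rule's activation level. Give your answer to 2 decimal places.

0.14

firing strength: ¬low=1−0.46=0.54, comfortable=0.14; AND[min(a, b)] → w = 0.14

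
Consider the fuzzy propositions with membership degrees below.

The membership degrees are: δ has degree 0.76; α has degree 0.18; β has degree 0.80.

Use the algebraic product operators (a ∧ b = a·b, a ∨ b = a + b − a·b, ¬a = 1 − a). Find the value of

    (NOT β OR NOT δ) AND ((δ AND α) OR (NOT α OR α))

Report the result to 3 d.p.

0.342

NOT β = 1 − 0.8000 = 0.2000
NOT δ = 1 − 0.7600 = 0.2400
NOT β OR NOT δ = a + b − a·b on (0.2000, 0.2400) = 0.3920
δ AND α = a·b on (0.7600, 0.1800) = 0.1368
NOT α = 1 − 0.1800 = 0.8200
NOT α OR α = a + b − a·b on (0.8200, 0.1800) = 0.8524
(δ AND α) OR (NOT α OR α) = a + b − a·b on (0.1368, 0.8524) = 0.8726
(NOT β OR NOT δ) AND ((δ AND α) OR (NOT α OR α)) = a·b on (0.3920, 0.8726) = 0.3421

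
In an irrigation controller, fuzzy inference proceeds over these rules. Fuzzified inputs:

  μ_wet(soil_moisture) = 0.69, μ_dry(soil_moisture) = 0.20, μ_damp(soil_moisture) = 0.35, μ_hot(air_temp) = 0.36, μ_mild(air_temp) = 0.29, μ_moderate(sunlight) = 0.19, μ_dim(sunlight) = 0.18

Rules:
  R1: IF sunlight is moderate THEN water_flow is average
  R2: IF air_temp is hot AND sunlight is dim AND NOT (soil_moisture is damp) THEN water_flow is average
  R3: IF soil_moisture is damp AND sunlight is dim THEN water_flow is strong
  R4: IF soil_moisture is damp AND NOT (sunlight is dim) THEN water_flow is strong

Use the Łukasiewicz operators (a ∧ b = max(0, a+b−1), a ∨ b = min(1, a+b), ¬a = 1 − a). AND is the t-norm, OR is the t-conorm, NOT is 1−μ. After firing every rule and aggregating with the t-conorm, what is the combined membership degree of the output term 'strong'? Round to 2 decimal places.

R1: moderate=0.19 → w = 0.19
R2: hot=0.36, dim=0.18, ¬damp=1−0.35=0.65; AND[max(0, a+b−1)] → w = 0.00
R3: damp=0.35, dim=0.18; AND[max(0, a+b−1)] → w = 0.00
R4: damp=0.35, ¬dim=1−0.18=0.82; AND[max(0, a+b−1)] → w = 0.17
Rules with consequent 'strong': {R3, R4} → strengths 0.00, 0.17
Aggregate via t-conorm [min(1, a+b)]: 0.17

0.17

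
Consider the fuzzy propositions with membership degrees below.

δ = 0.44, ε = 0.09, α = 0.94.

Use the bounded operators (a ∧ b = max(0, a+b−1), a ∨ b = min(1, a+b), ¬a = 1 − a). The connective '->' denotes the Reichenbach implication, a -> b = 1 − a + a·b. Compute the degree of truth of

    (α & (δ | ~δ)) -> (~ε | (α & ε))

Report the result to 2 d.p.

~δ = 1 − 0.44 = 0.56
δ | ~δ = min(1, a+b) on (0.44, 0.56) = 1.00
α & (δ | ~δ) = max(0, a+b−1) on (0.94, 1.00) = 0.94
~ε = 1 − 0.09 = 0.91
α & ε = max(0, a+b−1) on (0.94, 0.09) = 0.03
~ε | (α & ε) = min(1, a+b) on (0.91, 0.03) = 0.94
(α & (δ | ~δ)) -> (~ε | (α & ε))  [Reichenbach: 1 − a + a·b] with a=0.94, b=0.94 → 0.94

0.94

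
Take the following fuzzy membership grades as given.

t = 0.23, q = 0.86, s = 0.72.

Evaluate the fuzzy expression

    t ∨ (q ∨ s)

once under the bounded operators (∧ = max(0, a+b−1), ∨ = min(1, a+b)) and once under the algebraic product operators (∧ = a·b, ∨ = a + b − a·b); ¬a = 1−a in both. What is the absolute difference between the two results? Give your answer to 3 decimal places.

Under bounded:
  q ∨ s = min(1, a+b) on (0.86, 0.72) = 1.00
  t ∨ (q ∨ s) = min(1, a+b) on (0.23, 1.00) = 1.00
  → value = 1.0000
Under algebraic product:
  q ∨ s = a + b − a·b on (0.8600, 0.7200) = 0.9608
  t ∨ (q ∨ s) = a + b − a·b on (0.2300, 0.9608) = 0.9698
  → value = 0.9698
|1.0000 − 0.9698| = 0.030

0.030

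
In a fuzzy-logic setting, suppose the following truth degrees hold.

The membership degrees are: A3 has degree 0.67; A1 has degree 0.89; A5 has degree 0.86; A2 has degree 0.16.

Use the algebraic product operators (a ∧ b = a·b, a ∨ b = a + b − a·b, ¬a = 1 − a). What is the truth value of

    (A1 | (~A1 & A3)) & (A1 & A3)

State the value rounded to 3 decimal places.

~A1 = 1 − 0.8900 = 0.1100
~A1 & A3 = a·b on (0.1100, 0.6700) = 0.0737
A1 | (~A1 & A3) = a + b − a·b on (0.8900, 0.0737) = 0.8981
A1 & A3 = a·b on (0.8900, 0.6700) = 0.5963
(A1 | (~A1 & A3)) & (A1 & A3) = a·b on (0.8981, 0.5963) = 0.5355

0.536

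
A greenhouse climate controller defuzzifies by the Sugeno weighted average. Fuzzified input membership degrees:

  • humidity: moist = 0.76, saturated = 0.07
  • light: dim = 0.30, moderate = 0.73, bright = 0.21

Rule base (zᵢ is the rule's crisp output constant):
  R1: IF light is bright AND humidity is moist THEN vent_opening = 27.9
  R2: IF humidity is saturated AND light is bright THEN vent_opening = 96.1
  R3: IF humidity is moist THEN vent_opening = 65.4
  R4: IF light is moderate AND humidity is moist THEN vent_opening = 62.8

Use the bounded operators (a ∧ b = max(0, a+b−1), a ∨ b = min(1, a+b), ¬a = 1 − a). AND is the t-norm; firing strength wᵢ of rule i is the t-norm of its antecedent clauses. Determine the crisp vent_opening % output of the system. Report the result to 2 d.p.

64.38

R1 (z=27.9): bright=0.21, moist=0.76; AND[max(0, a+b−1)] → w = 0.00
R2 (z=96.1): saturated=0.07, bright=0.21; AND[max(0, a+b−1)] → w = 0.00
R3 (z=65.4): moist=0.76 → w = 0.76
R4 (z=62.8): moderate=0.73, moist=0.76; AND[max(0, a+b−1)] → w = 0.49
Weighted average = (0.00·27.9 + 0.00·96.1 + 0.76·65.4 + 0.49·62.8) / (0.00 + 0.00 + 0.76 + 0.49)
  = 80.4760 / 1.2500 = 64.38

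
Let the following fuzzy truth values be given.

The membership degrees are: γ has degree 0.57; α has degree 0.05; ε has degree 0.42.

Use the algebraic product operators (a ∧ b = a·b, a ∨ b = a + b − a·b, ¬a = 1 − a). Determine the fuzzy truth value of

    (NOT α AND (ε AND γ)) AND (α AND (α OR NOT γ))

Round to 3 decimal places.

NOT α = 1 − 0.0500 = 0.9500
ε AND γ = a·b on (0.4200, 0.5700) = 0.2394
NOT α AND (ε AND γ) = a·b on (0.9500, 0.2394) = 0.2274
NOT γ = 1 − 0.5700 = 0.4300
α OR NOT γ = a + b − a·b on (0.0500, 0.4300) = 0.4585
α AND (α OR NOT γ) = a·b on (0.0500, 0.4585) = 0.0229
(NOT α AND (ε AND γ)) AND (α AND (α OR NOT γ)) = a·b on (0.2274, 0.0229) = 0.0052

0.005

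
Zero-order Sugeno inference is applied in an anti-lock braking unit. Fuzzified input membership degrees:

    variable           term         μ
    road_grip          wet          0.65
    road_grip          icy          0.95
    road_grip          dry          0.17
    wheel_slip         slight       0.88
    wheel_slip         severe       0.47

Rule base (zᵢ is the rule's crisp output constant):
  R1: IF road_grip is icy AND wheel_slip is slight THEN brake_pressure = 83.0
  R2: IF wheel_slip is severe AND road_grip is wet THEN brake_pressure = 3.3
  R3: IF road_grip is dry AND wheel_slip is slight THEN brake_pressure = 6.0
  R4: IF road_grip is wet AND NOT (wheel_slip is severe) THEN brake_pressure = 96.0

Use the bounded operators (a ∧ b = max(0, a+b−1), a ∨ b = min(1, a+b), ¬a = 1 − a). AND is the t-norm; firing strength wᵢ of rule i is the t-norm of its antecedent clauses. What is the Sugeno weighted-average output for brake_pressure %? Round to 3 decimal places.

73.615

R1 (z=83.0): icy=0.95, slight=0.88; AND[max(0, a+b−1)] → w = 0.83
R2 (z=3.3): severe=0.47, wet=0.65; AND[max(0, a+b−1)] → w = 0.12
R3 (z=6.0): dry=0.17, slight=0.88; AND[max(0, a+b−1)] → w = 0.05
R4 (z=96.0): wet=0.65, ¬severe=1−0.47=0.53; AND[max(0, a+b−1)] → w = 0.18
Weighted average = (0.83·83.0 + 0.12·3.3 + 0.05·6.0 + 0.18·96.0) / (0.83 + 0.12 + 0.05 + 0.18)
  = 86.8660 / 1.1800 = 73.615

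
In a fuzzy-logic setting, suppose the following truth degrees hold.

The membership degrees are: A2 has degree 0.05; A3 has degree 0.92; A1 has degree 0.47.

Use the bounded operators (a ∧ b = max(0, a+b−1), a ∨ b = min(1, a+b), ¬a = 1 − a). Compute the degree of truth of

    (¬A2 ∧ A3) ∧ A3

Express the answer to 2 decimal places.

¬A2 = 1 − 0.05 = 0.95
¬A2 ∧ A3 = max(0, a+b−1) on (0.95, 0.92) = 0.87
(¬A2 ∧ A3) ∧ A3 = max(0, a+b−1) on (0.87, 0.92) = 0.79

0.79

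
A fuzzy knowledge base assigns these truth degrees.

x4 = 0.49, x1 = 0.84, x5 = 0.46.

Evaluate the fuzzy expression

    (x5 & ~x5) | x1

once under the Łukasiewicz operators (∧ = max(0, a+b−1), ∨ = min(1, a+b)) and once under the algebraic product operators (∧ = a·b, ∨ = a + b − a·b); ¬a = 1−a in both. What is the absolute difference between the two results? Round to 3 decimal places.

0.040

Under Łukasiewicz:
  ~x5 = 1 − 0.46 = 0.54
  x5 & ~x5 = max(0, a+b−1) on (0.46, 0.54) = 0.00
  (x5 & ~x5) | x1 = min(1, a+b) on (0.00, 0.84) = 0.84
  → value = 0.8400
Under algebraic product:
  ~x5 = 1 − 0.4600 = 0.5400
  x5 & ~x5 = a·b on (0.4600, 0.5400) = 0.2484
  (x5 & ~x5) | x1 = a + b − a·b on (0.2484, 0.8400) = 0.8797
  → value = 0.8797
|0.8400 − 0.8797| = 0.040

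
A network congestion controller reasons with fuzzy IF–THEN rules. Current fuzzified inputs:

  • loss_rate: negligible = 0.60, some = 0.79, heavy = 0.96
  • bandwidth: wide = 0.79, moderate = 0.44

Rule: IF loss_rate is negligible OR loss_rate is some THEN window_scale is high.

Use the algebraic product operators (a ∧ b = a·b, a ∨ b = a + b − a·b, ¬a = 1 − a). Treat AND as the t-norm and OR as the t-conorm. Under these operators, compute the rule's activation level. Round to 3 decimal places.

firing strength: negligible=0.60, some=0.79; OR[a + b − a·b] → w = 0.9160

0.916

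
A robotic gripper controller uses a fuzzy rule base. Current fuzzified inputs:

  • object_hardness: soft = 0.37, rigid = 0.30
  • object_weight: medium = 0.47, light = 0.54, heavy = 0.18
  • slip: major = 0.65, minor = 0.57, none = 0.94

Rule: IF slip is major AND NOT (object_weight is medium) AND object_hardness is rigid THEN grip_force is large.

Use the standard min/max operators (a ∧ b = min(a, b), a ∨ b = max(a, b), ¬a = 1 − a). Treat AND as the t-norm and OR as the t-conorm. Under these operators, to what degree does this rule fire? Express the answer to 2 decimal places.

0.30

firing strength: major=0.65, ¬medium=1−0.47=0.53, rigid=0.30; AND[min(a, b)] → w = 0.30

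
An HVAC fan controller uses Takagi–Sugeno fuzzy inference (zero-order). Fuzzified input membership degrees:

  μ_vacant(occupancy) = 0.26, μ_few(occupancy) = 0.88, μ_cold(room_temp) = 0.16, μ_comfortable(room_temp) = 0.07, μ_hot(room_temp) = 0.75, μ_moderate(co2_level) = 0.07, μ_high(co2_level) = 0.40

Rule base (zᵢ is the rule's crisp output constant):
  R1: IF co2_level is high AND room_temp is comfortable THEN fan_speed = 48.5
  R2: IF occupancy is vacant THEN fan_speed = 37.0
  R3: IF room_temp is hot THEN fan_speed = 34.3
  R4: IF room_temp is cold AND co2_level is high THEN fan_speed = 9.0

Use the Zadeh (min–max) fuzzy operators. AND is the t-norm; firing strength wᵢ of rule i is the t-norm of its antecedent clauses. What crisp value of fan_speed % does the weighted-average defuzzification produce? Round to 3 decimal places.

32.403

R1 (z=48.5): high=0.40, comfortable=0.07; AND[min(a, b)] → w = 0.07
R2 (z=37.0): vacant=0.26 → w = 0.26
R3 (z=34.3): hot=0.75 → w = 0.75
R4 (z=9.0): cold=0.16, high=0.40; AND[min(a, b)] → w = 0.16
Weighted average = (0.07·48.5 + 0.26·37.0 + 0.75·34.3 + 0.16·9.0) / (0.07 + 0.26 + 0.75 + 0.16)
  = 40.1800 / 1.2400 = 32.403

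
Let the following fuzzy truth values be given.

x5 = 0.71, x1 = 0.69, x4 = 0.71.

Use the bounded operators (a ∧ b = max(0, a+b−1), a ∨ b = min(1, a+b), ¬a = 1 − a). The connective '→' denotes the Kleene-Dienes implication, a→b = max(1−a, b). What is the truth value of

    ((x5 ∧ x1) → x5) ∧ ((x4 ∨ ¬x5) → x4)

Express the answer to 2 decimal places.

0.42

x5 ∧ x1 = max(0, a+b−1) on (0.71, 0.69) = 0.40
(x5 ∧ x1) → x5  [Kleene-Dienes: max(1−a, b)] with a=0.40, b=0.71 → 0.71
¬x5 = 1 − 0.71 = 0.29
x4 ∨ ¬x5 = min(1, a+b) on (0.71, 0.29) = 1.00
(x4 ∨ ¬x5) → x4  [Kleene-Dienes: max(1−a, b)] with a=1.00, b=0.71 → 0.71
((x5 ∧ x1) → x5) ∧ ((x4 ∨ ¬x5) → x4) = max(0, a+b−1) on (0.71, 0.71) = 0.42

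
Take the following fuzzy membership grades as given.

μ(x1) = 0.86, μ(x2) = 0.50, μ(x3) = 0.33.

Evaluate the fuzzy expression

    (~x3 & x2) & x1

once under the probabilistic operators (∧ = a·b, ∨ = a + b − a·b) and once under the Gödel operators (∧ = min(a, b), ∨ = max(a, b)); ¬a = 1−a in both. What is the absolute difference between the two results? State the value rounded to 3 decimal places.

Under probabilistic:
  ~x3 = 1 − 0.3300 = 0.6700
  ~x3 & x2 = a·b on (0.6700, 0.5000) = 0.3350
  (~x3 & x2) & x1 = a·b on (0.3350, 0.8600) = 0.2881
  → value = 0.2881
Under Gödel:
  ~x3 = 1 − 0.33 = 0.67
  ~x3 & x2 = min(a, b) on (0.67, 0.50) = 0.50
  (~x3 & x2) & x1 = min(a, b) on (0.50, 0.86) = 0.50
  → value = 0.5000
|0.2881 − 0.5000| = 0.212

0.212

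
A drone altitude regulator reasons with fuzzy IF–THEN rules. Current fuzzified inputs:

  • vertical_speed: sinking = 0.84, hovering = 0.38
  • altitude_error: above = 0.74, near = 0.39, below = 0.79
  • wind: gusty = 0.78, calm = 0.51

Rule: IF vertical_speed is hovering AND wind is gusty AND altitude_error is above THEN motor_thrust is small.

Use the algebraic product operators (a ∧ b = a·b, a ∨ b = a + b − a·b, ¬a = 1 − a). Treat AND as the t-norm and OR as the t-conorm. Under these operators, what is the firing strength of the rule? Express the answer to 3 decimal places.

0.219

firing strength: hovering=0.38, gusty=0.78, above=0.74; AND[a·b] → w = 0.2193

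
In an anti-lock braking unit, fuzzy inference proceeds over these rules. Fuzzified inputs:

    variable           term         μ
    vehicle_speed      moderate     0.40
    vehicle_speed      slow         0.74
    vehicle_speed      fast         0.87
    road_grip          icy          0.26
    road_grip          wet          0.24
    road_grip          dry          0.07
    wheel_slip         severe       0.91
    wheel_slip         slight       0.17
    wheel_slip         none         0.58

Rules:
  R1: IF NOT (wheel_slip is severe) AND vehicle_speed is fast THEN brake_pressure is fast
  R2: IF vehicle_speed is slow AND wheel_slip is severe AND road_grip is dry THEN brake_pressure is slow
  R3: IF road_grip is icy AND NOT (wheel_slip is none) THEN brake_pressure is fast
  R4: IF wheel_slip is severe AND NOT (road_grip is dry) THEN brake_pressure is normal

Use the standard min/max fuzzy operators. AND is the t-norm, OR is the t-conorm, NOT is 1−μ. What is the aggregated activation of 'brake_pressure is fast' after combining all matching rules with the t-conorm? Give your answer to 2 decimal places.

0.26

R1: ¬severe=1−0.91=0.09, fast=0.87; AND[min(a, b)] → w = 0.09
R2: slow=0.74, severe=0.91, dry=0.07; AND[min(a, b)] → w = 0.07
R3: icy=0.26, ¬none=1−0.58=0.42; AND[min(a, b)] → w = 0.26
R4: severe=0.91, ¬dry=1−0.07=0.93; AND[min(a, b)] → w = 0.91
Rules with consequent 'fast': {R1, R3} → strengths 0.09, 0.26
Aggregate via t-conorm [max(a, b)]: 0.26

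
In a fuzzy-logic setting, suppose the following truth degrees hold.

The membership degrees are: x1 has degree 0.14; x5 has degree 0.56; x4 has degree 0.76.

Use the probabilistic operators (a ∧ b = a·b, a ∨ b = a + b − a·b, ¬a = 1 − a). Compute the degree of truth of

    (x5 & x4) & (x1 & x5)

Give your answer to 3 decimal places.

x5 & x4 = a·b on (0.5600, 0.7600) = 0.4256
x1 & x5 = a·b on (0.1400, 0.5600) = 0.0784
(x5 & x4) & (x1 & x5) = a·b on (0.4256, 0.0784) = 0.0334

0.033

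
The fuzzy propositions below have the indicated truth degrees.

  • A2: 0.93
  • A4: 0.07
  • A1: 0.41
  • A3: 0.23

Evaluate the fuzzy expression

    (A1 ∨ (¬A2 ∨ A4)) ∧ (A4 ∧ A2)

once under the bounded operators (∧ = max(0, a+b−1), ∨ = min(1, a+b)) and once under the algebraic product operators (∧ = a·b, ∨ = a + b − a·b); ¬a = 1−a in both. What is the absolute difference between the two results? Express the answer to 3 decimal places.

0.032

Under bounded:
  ¬A2 = 1 − 0.93 = 0.07
  ¬A2 ∨ A4 = min(1, a+b) on (0.07, 0.07) = 0.14
  A1 ∨ (¬A2 ∨ A4) = min(1, a+b) on (0.41, 0.14) = 0.55
  A4 ∧ A2 = max(0, a+b−1) on (0.07, 0.93) = 0.00
  (A1 ∨ (¬A2 ∨ A4)) ∧ (A4 ∧ A2) = max(0, a+b−1) on (0.55, 0.00) = 0.00
  → value = 0.0000
Under algebraic product:
  ¬A2 = 1 − 0.9300 = 0.0700
  ¬A2 ∨ A4 = a + b − a·b on (0.0700, 0.0700) = 0.1351
  A1 ∨ (¬A2 ∨ A4) = a + b − a·b on (0.4100, 0.1351) = 0.4897
  A4 ∧ A2 = a·b on (0.0700, 0.9300) = 0.0651
  (A1 ∨ (¬A2 ∨ A4)) ∧ (A4 ∧ A2) = a·b on (0.4897, 0.0651) = 0.0319
  → value = 0.0319
|0.0000 − 0.0319| = 0.032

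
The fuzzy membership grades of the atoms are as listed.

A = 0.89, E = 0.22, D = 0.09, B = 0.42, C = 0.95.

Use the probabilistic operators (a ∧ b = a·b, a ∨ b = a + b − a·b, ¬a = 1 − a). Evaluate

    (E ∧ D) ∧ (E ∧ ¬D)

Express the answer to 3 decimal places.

E ∧ D = a·b on (0.2200, 0.0900) = 0.0198
¬D = 1 − 0.0900 = 0.9100
E ∧ ¬D = a·b on (0.2200, 0.9100) = 0.2002
(E ∧ D) ∧ (E ∧ ¬D) = a·b on (0.0198, 0.2002) = 0.0040

0.004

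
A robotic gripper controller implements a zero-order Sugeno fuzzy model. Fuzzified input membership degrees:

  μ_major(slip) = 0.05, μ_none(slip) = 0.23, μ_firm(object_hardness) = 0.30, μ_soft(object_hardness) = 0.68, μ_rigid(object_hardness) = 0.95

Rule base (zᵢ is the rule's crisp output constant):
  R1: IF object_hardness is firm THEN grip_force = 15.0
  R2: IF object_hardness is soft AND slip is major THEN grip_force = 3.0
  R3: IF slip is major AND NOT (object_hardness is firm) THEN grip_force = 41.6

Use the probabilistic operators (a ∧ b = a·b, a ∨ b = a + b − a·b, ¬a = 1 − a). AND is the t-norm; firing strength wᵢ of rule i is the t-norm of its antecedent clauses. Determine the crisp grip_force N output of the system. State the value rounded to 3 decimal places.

16.417

R1 (z=15.0): firm=0.30 → w = 0.3000
R2 (z=3.0): soft=0.68, major=0.05; AND[a·b] → w = 0.0340
R3 (z=41.6): major=0.05, ¬firm=1−0.30=0.70; AND[a·b] → w = 0.0350
Weighted average = (0.3000·15.0 + 0.0340·3.0 + 0.0350·41.6) / (0.3000 + 0.0340 + 0.0350)
  = 6.0580 / 0.3690 = 16.417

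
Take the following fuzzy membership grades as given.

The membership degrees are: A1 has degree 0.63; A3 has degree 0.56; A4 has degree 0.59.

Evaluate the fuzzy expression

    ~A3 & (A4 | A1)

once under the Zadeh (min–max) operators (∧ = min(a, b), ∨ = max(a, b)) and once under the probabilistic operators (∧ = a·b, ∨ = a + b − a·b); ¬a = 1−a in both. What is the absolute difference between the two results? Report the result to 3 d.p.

0.067

Under Zadeh (min–max):
  ~A3 = 1 − 0.56 = 0.44
  A4 | A1 = max(a, b) on (0.59, 0.63) = 0.63
  ~A3 & (A4 | A1) = min(a, b) on (0.44, 0.63) = 0.44
  → value = 0.4400
Under probabilistic:
  ~A3 = 1 − 0.5600 = 0.4400
  A4 | A1 = a + b − a·b on (0.5900, 0.6300) = 0.8483
  ~A3 & (A4 | A1) = a·b on (0.4400, 0.8483) = 0.3733
  → value = 0.3733
|0.4400 − 0.3733| = 0.067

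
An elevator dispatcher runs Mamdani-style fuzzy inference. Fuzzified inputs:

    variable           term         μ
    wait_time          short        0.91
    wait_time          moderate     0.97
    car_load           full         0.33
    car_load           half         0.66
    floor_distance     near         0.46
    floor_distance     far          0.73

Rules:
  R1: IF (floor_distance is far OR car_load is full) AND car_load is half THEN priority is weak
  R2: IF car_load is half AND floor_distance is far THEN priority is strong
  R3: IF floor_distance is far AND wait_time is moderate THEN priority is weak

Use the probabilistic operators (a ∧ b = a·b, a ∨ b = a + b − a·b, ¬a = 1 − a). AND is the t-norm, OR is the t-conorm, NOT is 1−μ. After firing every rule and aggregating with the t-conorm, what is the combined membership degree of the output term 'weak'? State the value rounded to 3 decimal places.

R1: (far=0.73 OR full=0.33) = 0.8191; AND[a·b] with half=0.66 → w = 0.5406
R2: half=0.66, far=0.73; AND[a·b] → w = 0.4818
R3: far=0.73, moderate=0.97; AND[a·b] → w = 0.7081
Rules with consequent 'weak': {R1, R3} → strengths 0.5406, 0.7081
Aggregate via t-conorm [a + b − a·b]: 0.8659

0.866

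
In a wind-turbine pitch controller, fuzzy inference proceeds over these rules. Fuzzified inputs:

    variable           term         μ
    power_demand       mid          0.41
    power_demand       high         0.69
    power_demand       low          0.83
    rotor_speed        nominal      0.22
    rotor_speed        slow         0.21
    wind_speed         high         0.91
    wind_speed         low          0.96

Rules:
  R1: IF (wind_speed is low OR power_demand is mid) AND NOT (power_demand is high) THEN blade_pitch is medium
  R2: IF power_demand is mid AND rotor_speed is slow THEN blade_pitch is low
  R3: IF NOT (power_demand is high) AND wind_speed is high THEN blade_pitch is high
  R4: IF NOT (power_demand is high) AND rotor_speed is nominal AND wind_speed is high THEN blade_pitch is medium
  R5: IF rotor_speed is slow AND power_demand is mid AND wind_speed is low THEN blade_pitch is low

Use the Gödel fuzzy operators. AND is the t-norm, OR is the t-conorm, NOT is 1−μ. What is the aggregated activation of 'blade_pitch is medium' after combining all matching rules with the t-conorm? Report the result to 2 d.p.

R1: (low=0.96 OR mid=0.41) = 0.96; AND[min(a, b)] with ¬high=1−0.69=0.31 → w = 0.31
R2: mid=0.41, slow=0.21; AND[min(a, b)] → w = 0.21
R3: ¬high=1−0.69=0.31, high=0.91; AND[min(a, b)] → w = 0.31
R4: ¬high=1−0.69=0.31, nominal=0.22, high=0.91; AND[min(a, b)] → w = 0.22
R5: slow=0.21, mid=0.41, low=0.96; AND[min(a, b)] → w = 0.21
Rules with consequent 'medium': {R1, R4} → strengths 0.31, 0.22
Aggregate via t-conorm [max(a, b)]: 0.31

0.31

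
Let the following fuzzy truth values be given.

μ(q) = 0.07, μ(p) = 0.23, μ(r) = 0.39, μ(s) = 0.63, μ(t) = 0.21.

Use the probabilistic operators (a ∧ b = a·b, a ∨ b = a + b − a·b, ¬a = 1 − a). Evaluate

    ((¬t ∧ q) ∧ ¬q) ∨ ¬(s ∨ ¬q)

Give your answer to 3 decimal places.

¬t = 1 − 0.2100 = 0.7900
¬t ∧ q = a·b on (0.7900, 0.0700) = 0.0553
¬q = 1 − 0.0700 = 0.9300
(¬t ∧ q) ∧ ¬q = a·b on (0.0553, 0.9300) = 0.0514
¬q = 1 − 0.0700 = 0.9300
s ∨ ¬q = a + b − a·b on (0.6300, 0.9300) = 0.9741
¬(s ∨ ¬q) = 1 − 0.9741 = 0.0259
((¬t ∧ q) ∧ ¬q) ∨ ¬(s ∨ ¬q) = a + b − a·b on (0.0514, 0.0259) = 0.0760

0.076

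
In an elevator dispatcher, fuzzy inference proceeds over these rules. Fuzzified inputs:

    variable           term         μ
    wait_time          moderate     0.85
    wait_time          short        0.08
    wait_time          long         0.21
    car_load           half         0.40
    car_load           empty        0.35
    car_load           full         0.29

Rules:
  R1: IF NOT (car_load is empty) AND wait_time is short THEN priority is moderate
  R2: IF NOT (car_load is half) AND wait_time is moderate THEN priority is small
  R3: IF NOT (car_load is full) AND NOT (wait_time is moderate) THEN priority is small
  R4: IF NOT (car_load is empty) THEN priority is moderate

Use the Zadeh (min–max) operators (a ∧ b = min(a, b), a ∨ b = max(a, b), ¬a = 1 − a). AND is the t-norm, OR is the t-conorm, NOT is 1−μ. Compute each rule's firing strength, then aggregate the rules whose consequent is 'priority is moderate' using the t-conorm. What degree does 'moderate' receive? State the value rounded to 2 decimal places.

0.65

R1: ¬empty=1−0.35=0.65, short=0.08; AND[min(a, b)] → w = 0.08
R2: ¬half=1−0.40=0.60, moderate=0.85; AND[min(a, b)] → w = 0.60
R3: ¬full=1−0.29=0.71, ¬moderate=1−0.85=0.15; AND[min(a, b)] → w = 0.15
R4: ¬empty=1−0.35=0.65 → w = 0.65
Rules with consequent 'moderate': {R1, R4} → strengths 0.08, 0.65
Aggregate via t-conorm [max(a, b)]: 0.65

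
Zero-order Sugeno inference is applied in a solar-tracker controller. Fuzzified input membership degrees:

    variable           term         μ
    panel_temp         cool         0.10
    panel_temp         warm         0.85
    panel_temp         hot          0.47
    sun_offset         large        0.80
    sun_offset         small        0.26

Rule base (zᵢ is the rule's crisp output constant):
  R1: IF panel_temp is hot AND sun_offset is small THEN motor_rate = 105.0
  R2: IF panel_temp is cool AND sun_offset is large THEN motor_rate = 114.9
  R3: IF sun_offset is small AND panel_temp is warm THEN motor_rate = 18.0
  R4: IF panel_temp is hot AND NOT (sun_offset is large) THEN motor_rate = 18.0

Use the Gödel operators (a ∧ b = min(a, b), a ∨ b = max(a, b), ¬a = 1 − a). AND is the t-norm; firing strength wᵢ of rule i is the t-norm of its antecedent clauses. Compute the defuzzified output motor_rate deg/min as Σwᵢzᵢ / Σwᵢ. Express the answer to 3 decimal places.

R1 (z=105.0): hot=0.47, small=0.26; AND[min(a, b)] → w = 0.26
R2 (z=114.9): cool=0.10, large=0.80; AND[min(a, b)] → w = 0.10
R3 (z=18.0): small=0.26, warm=0.85; AND[min(a, b)] → w = 0.26
R4 (z=18.0): hot=0.47, ¬large=1−0.80=0.20; AND[min(a, b)] → w = 0.20
Weighted average = (0.26·105.0 + 0.10·114.9 + 0.26·18.0 + 0.20·18.0) / (0.26 + 0.10 + 0.26 + 0.20)
  = 47.0700 / 0.8200 = 57.402

57.402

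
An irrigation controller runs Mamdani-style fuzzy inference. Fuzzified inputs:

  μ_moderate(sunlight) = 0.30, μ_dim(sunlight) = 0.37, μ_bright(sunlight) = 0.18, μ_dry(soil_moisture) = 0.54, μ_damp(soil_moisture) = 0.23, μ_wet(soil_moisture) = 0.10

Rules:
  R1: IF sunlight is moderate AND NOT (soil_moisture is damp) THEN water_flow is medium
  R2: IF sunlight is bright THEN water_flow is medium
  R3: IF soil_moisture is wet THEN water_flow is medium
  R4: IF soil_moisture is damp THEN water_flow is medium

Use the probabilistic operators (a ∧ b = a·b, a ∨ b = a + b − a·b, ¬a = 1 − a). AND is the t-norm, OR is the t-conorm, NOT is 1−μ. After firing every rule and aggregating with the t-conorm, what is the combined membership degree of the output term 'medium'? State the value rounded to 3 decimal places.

R1: moderate=0.30, ¬damp=1−0.23=0.77; AND[a·b] → w = 0.2310
R2: bright=0.18 → w = 0.1800
R3: wet=0.10 → w = 0.1000
R4: damp=0.23 → w = 0.2300
Rules with consequent 'medium': {R1, R2, R3, R4} → strengths 0.2310, 0.1800, 0.1000, 0.2300
Aggregate via t-conorm [a + b − a·b]: 0.5630

0.563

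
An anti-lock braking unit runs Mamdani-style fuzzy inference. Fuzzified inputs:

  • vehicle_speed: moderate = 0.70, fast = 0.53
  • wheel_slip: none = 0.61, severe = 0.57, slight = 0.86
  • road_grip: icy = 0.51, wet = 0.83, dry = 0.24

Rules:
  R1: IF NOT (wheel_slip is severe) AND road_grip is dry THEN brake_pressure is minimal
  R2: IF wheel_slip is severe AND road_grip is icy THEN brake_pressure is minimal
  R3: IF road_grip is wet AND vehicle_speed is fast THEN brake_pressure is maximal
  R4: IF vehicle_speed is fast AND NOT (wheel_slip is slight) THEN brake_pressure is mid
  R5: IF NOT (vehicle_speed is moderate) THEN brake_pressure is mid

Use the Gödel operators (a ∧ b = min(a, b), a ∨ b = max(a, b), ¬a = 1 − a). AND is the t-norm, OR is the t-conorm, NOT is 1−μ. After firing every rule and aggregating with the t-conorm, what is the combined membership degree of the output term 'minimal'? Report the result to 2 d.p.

0.51

R1: ¬severe=1−0.57=0.43, dry=0.24; AND[min(a, b)] → w = 0.24
R2: severe=0.57, icy=0.51; AND[min(a, b)] → w = 0.51
R3: wet=0.83, fast=0.53; AND[min(a, b)] → w = 0.53
R4: fast=0.53, ¬slight=1−0.86=0.14; AND[min(a, b)] → w = 0.14
R5: ¬moderate=1−0.70=0.30 → w = 0.30
Rules with consequent 'minimal': {R1, R2} → strengths 0.24, 0.51
Aggregate via t-conorm [max(a, b)]: 0.51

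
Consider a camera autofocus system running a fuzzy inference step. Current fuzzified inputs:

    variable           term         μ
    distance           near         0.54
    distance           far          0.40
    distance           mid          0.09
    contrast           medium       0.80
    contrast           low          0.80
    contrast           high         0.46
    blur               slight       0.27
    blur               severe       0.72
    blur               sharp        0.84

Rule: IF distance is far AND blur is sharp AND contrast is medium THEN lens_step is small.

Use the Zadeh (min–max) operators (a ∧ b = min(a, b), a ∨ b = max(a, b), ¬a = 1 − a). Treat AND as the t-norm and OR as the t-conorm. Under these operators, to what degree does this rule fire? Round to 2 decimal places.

0.40

firing strength: far=0.40, sharp=0.84, medium=0.80; AND[min(a, b)] → w = 0.40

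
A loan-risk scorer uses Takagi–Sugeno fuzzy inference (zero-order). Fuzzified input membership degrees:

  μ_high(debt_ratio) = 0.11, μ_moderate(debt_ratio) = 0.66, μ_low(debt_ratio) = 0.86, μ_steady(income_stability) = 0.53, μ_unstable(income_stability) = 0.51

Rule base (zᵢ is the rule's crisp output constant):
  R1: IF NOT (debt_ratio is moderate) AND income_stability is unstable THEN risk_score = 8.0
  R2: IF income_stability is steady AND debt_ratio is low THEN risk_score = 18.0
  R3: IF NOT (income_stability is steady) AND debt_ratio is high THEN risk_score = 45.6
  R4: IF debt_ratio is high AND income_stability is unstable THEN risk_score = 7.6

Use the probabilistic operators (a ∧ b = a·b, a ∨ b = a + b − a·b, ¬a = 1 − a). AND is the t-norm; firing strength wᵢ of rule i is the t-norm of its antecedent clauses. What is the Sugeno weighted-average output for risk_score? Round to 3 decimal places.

R1 (z=8.0): ¬moderate=1−0.66=0.34, unstable=0.51; AND[a·b] → w = 0.1734
R2 (z=18.0): steady=0.53, low=0.86; AND[a·b] → w = 0.4558
R3 (z=45.6): ¬steady=1−0.53=0.47, high=0.11; AND[a·b] → w = 0.0517
R4 (z=7.6): high=0.11, unstable=0.51; AND[a·b] → w = 0.0561
Weighted average = (0.1734·8.0 + 0.4558·18.0 + 0.0517·45.6 + 0.0561·7.6) / (0.1734 + 0.4558 + 0.0517 + 0.0561)
  = 12.3755 / 0.7370 = 16.792

16.792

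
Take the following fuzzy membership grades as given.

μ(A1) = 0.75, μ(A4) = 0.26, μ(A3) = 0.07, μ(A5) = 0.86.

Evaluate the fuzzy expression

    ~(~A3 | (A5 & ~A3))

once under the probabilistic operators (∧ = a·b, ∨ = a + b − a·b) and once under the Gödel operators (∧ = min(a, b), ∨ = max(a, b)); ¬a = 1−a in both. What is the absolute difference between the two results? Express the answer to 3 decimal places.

Under probabilistic:
  ~A3 = 1 − 0.0700 = 0.9300
  ~A3 = 1 − 0.0700 = 0.9300
  A5 & ~A3 = a·b on (0.8600, 0.9300) = 0.7998
  ~A3 | (A5 & ~A3) = a + b − a·b on (0.9300, 0.7998) = 0.9860
  ~(~A3 | (A5 & ~A3)) = 1 − 0.9860 = 0.0140
  → value = 0.0140
Under Gödel:
  ~A3 = 1 − 0.07 = 0.93
  ~A3 = 1 − 0.07 = 0.93
  A5 & ~A3 = min(a, b) on (0.86, 0.93) = 0.86
  ~A3 | (A5 & ~A3) = max(a, b) on (0.93, 0.86) = 0.93
  ~(~A3 | (A5 & ~A3)) = 1 − 0.93 = 0.07
  → value = 0.0700
|0.0140 − 0.0700| = 0.056

0.056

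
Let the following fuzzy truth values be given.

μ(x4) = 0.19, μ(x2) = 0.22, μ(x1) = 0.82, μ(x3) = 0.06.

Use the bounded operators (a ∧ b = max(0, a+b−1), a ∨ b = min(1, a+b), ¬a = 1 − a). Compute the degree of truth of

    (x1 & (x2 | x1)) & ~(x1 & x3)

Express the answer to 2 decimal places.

0.82

x2 | x1 = min(1, a+b) on (0.22, 0.82) = 1.00
x1 & (x2 | x1) = max(0, a+b−1) on (0.82, 1.00) = 0.82
x1 & x3 = max(0, a+b−1) on (0.82, 0.06) = 0.00
~(x1 & x3) = 1 − 0.00 = 1.00
(x1 & (x2 | x1)) & ~(x1 & x3) = max(0, a+b−1) on (0.82, 1.00) = 0.82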